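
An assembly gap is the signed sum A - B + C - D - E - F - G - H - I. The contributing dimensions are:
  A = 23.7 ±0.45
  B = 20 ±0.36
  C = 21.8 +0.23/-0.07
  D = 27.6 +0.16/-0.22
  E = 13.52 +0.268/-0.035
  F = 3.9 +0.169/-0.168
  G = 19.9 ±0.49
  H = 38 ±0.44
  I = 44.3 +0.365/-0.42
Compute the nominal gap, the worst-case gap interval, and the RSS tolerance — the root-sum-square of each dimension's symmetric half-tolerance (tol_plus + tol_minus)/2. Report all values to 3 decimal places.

Stack each dimension's contribution:
  +A: nom +23.700 → Σnom=23.700; wc +0.450/-0.450 → slack +0.450/-0.450; half-tol=0.450, Σhalf²=0.202500
  -B: nom -20.000 → Σnom=3.700; wc +0.360/-0.360 → slack +0.810/-0.810; half-tol=0.360, Σhalf²=0.332100
  +C: nom +21.800 → Σnom=25.500; wc +0.230/-0.070 → slack +1.040/-0.880; half-tol=0.150, Σhalf²=0.354600
  -D: nom -27.600 → Σnom=-2.100; wc +0.220/-0.160 → slack +1.260/-1.040; half-tol=0.190, Σhalf²=0.390700
  -E: nom -13.520 → Σnom=-15.620; wc +0.035/-0.268 → slack +1.295/-1.308; half-tol=0.152, Σhalf²=0.413652
  -F: nom -3.900 → Σnom=-19.520; wc +0.168/-0.169 → slack +1.463/-1.477; half-tol=0.169, Σhalf²=0.442045
  -G: nom -19.900 → Σnom=-39.420; wc +0.490/-0.490 → slack +1.953/-1.967; half-tol=0.490, Σhalf²=0.682145
  -H: nom -38.000 → Σnom=-77.420; wc +0.440/-0.440 → slack +2.393/-2.407; half-tol=0.440, Σhalf²=0.875745
  -I: nom -44.300 → Σnom=-121.720; wc +0.420/-0.365 → slack +2.813/-2.772; half-tol=0.392, Σhalf²=1.029801
Nominal = -121.720. Worst-case = [-121.720 - 2.772, -121.720 + 2.813] = [-124.492, -118.907]. RSS = √1.029801 = 1.015.

nominal=-121.720 wc=[-124.492,-118.907] rss=1.015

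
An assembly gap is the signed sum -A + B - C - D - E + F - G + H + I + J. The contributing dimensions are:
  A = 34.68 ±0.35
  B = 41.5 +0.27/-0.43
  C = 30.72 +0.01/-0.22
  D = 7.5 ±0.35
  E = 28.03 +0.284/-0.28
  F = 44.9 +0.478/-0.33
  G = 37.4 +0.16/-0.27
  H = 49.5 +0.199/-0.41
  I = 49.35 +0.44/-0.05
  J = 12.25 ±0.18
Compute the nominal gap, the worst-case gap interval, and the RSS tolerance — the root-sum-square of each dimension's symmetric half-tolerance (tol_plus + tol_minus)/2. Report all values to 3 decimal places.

nominal=59.170 wc=[56.616,62.207] rss=0.925

Stack each dimension's contribution:
  -A: nom -34.680 → Σnom=-34.680; wc +0.350/-0.350 → slack +0.350/-0.350; half-tol=0.350, Σhalf²=0.122500
  +B: nom +41.500 → Σnom=6.820; wc +0.270/-0.430 → slack +0.620/-0.780; half-tol=0.350, Σhalf²=0.245000
  -C: nom -30.720 → Σnom=-23.900; wc +0.220/-0.010 → slack +0.840/-0.790; half-tol=0.115, Σhalf²=0.258225
  -D: nom -7.500 → Σnom=-31.400; wc +0.350/-0.350 → slack +1.190/-1.140; half-tol=0.350, Σhalf²=0.380725
  -E: nom -28.030 → Σnom=-59.430; wc +0.280/-0.284 → slack +1.470/-1.424; half-tol=0.282, Σhalf²=0.460249
  +F: nom +44.900 → Σnom=-14.530; wc +0.478/-0.330 → slack +1.948/-1.754; half-tol=0.404, Σhalf²=0.623465
  -G: nom -37.400 → Σnom=-51.930; wc +0.270/-0.160 → slack +2.218/-1.914; half-tol=0.215, Σhalf²=0.669690
  +H: nom +49.500 → Σnom=-2.430; wc +0.199/-0.410 → slack +2.417/-2.324; half-tol=0.304, Σhalf²=0.762410
  +I: nom +49.350 → Σnom=46.920; wc +0.440/-0.050 → slack +2.857/-2.374; half-tol=0.245, Σhalf²=0.822435
  +J: nom +12.250 → Σnom=59.170; wc +0.180/-0.180 → slack +3.037/-2.554; half-tol=0.180, Σhalf²=0.854835
Nominal = 59.170. Worst-case = [59.170 - 2.554, 59.170 + 3.037] = [56.616, 62.207]. RSS = √0.854835 = 0.925.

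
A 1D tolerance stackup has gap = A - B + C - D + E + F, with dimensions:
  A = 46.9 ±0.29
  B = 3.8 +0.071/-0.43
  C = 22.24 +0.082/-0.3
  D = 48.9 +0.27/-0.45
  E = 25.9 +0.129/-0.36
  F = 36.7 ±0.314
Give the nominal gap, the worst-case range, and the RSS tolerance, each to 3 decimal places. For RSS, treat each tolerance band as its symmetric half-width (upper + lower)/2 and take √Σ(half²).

nominal=79.040 wc=[77.435,80.735] rss=0.687

Stack each dimension's contribution:
  +A: nom +46.900 → Σnom=46.900; wc +0.290/-0.290 → slack +0.290/-0.290; half-tol=0.290, Σhalf²=0.084100
  -B: nom -3.800 → Σnom=43.100; wc +0.430/-0.071 → slack +0.720/-0.361; half-tol=0.251, Σhalf²=0.146850
  +C: nom +22.240 → Σnom=65.340; wc +0.082/-0.300 → slack +0.802/-0.661; half-tol=0.191, Σhalf²=0.183331
  -D: nom -48.900 → Σnom=16.440; wc +0.450/-0.270 → slack +1.252/-0.931; half-tol=0.360, Σhalf²=0.312931
  +E: nom +25.900 → Σnom=42.340; wc +0.129/-0.360 → slack +1.381/-1.291; half-tol=0.244, Σhalf²=0.372711
  +F: nom +36.700 → Σnom=79.040; wc +0.314/-0.314 → slack +1.695/-1.605; half-tol=0.314, Σhalf²=0.471307
Nominal = 79.040. Worst-case = [79.040 - 1.605, 79.040 + 1.695] = [77.435, 80.735]. RSS = √0.471307 = 0.687.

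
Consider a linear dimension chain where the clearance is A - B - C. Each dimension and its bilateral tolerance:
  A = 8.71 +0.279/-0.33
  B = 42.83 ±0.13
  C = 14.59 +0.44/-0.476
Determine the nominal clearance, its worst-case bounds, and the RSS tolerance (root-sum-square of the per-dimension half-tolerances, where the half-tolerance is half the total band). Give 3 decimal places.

Stack each dimension's contribution:
  +A: nom +8.710 → Σnom=8.710; wc +0.279/-0.330 → slack +0.279/-0.330; half-tol=0.304, Σhalf²=0.092720
  -B: nom -42.830 → Σnom=-34.120; wc +0.130/-0.130 → slack +0.409/-0.460; half-tol=0.130, Σhalf²=0.109620
  -C: nom -14.590 → Σnom=-48.710; wc +0.476/-0.440 → slack +0.885/-0.900; half-tol=0.458, Σhalf²=0.319384
Nominal = -48.710. Worst-case = [-48.710 - 0.900, -48.710 + 0.885] = [-49.610, -47.825]. RSS = √0.319384 = 0.565.

nominal=-48.710 wc=[-49.610,-47.825] rss=0.565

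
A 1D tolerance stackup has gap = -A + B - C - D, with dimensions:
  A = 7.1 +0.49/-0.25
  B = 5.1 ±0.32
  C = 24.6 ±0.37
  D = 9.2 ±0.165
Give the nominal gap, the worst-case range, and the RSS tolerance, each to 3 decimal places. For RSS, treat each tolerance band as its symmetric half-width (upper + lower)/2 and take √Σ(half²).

Stack each dimension's contribution:
  -A: nom -7.100 → Σnom=-7.100; wc +0.250/-0.490 → slack +0.250/-0.490; half-tol=0.370, Σhalf²=0.136900
  +B: nom +5.100 → Σnom=-2.000; wc +0.320/-0.320 → slack +0.570/-0.810; half-tol=0.320, Σhalf²=0.239300
  -C: nom -24.600 → Σnom=-26.600; wc +0.370/-0.370 → slack +0.940/-1.180; half-tol=0.370, Σhalf²=0.376200
  -D: nom -9.200 → Σnom=-35.800; wc +0.165/-0.165 → slack +1.105/-1.345; half-tol=0.165, Σhalf²=0.403425
Nominal = -35.800. Worst-case = [-35.800 - 1.345, -35.800 + 1.105] = [-37.145, -34.695]. RSS = √0.403425 = 0.635.

nominal=-35.800 wc=[-37.145,-34.695] rss=0.635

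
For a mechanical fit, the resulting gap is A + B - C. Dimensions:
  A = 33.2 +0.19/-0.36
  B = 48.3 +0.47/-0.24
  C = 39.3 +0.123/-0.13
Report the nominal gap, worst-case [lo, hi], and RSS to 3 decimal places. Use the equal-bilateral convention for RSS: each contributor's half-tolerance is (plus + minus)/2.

Stack each dimension's contribution:
  +A: nom +33.200 → Σnom=33.200; wc +0.190/-0.360 → slack +0.190/-0.360; half-tol=0.275, Σhalf²=0.075625
  +B: nom +48.300 → Σnom=81.500; wc +0.470/-0.240 → slack +0.660/-0.600; half-tol=0.355, Σhalf²=0.201650
  -C: nom -39.300 → Σnom=42.200; wc +0.130/-0.123 → slack +0.790/-0.723; half-tol=0.127, Σhalf²=0.217652
Nominal = 42.200. Worst-case = [42.200 - 0.723, 42.200 + 0.790] = [41.477, 42.990]. RSS = √0.217652 = 0.467.

nominal=42.200 wc=[41.477,42.990] rss=0.467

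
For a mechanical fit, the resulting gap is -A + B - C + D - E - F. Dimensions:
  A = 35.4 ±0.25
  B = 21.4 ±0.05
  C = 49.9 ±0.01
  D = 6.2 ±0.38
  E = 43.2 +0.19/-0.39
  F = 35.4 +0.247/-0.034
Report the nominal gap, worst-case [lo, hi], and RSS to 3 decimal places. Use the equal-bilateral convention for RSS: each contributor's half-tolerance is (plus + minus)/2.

nominal=-136.300 wc=[-137.427,-135.186] rss=0.560

Stack each dimension's contribution:
  -A: nom -35.400 → Σnom=-35.400; wc +0.250/-0.250 → slack +0.250/-0.250; half-tol=0.250, Σhalf²=0.062500
  +B: nom +21.400 → Σnom=-14.000; wc +0.050/-0.050 → slack +0.300/-0.300; half-tol=0.050, Σhalf²=0.065000
  -C: nom -49.900 → Σnom=-63.900; wc +0.010/-0.010 → slack +0.310/-0.310; half-tol=0.010, Σhalf²=0.065100
  +D: nom +6.200 → Σnom=-57.700; wc +0.380/-0.380 → slack +0.690/-0.690; half-tol=0.380, Σhalf²=0.209500
  -E: nom -43.200 → Σnom=-100.900; wc +0.390/-0.190 → slack +1.080/-0.880; half-tol=0.290, Σhalf²=0.293600
  -F: nom -35.400 → Σnom=-136.300; wc +0.034/-0.247 → slack +1.114/-1.127; half-tol=0.141, Σhalf²=0.313340
Nominal = -136.300. Worst-case = [-136.300 - 1.127, -136.300 + 1.114] = [-137.427, -135.186]. RSS = √0.313340 = 0.560.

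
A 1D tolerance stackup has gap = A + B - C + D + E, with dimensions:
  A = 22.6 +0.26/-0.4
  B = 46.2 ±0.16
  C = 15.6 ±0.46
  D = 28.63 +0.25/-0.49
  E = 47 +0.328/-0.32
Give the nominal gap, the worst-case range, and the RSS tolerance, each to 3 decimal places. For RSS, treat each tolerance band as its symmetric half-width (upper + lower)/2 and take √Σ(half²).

nominal=128.830 wc=[127.000,130.288] rss=0.767

Stack each dimension's contribution:
  +A: nom +22.600 → Σnom=22.600; wc +0.260/-0.400 → slack +0.260/-0.400; half-tol=0.330, Σhalf²=0.108900
  +B: nom +46.200 → Σnom=68.800; wc +0.160/-0.160 → slack +0.420/-0.560; half-tol=0.160, Σhalf²=0.134500
  -C: nom -15.600 → Σnom=53.200; wc +0.460/-0.460 → slack +0.880/-1.020; half-tol=0.460, Σhalf²=0.346100
  +D: nom +28.630 → Σnom=81.830; wc +0.250/-0.490 → slack +1.130/-1.510; half-tol=0.370, Σhalf²=0.483000
  +E: nom +47.000 → Σnom=128.830; wc +0.328/-0.320 → slack +1.458/-1.830; half-tol=0.324, Σhalf²=0.587976
Nominal = 128.830. Worst-case = [128.830 - 1.830, 128.830 + 1.458] = [127.000, 130.288]. RSS = √0.587976 = 0.767.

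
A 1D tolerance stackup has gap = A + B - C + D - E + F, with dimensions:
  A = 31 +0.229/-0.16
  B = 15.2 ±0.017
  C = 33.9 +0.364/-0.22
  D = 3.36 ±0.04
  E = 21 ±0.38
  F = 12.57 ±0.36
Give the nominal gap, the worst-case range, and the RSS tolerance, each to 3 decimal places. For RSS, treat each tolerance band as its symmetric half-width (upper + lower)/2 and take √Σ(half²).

Stack each dimension's contribution:
  +A: nom +31.000 → Σnom=31.000; wc +0.229/-0.160 → slack +0.229/-0.160; half-tol=0.195, Σhalf²=0.037830
  +B: nom +15.200 → Σnom=46.200; wc +0.017/-0.017 → slack +0.246/-0.177; half-tol=0.017, Σhalf²=0.038119
  -C: nom -33.900 → Σnom=12.300; wc +0.220/-0.364 → slack +0.466/-0.541; half-tol=0.292, Σhalf²=0.123383
  +D: nom +3.360 → Σnom=15.660; wc +0.040/-0.040 → slack +0.506/-0.581; half-tol=0.040, Σhalf²=0.124983
  -E: nom -21.000 → Σnom=-5.340; wc +0.380/-0.380 → slack +0.886/-0.961; half-tol=0.380, Σhalf²=0.269383
  +F: nom +12.570 → Σnom=7.230; wc +0.360/-0.360 → slack +1.246/-1.321; half-tol=0.360, Σhalf²=0.398983
Nominal = 7.230. Worst-case = [7.230 - 1.321, 7.230 + 1.246] = [5.909, 8.476]. RSS = √0.398983 = 0.632.

nominal=7.230 wc=[5.909,8.476] rss=0.632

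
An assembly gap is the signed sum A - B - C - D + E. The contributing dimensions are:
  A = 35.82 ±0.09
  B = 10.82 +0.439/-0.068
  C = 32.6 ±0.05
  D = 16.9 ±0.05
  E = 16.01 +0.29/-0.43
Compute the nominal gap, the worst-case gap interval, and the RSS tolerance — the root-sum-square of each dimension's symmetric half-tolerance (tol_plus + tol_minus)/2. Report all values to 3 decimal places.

nominal=-8.490 wc=[-9.549,-7.942] rss=0.455

Stack each dimension's contribution:
  +A: nom +35.820 → Σnom=35.820; wc +0.090/-0.090 → slack +0.090/-0.090; half-tol=0.090, Σhalf²=0.008100
  -B: nom -10.820 → Σnom=25.000; wc +0.068/-0.439 → slack +0.158/-0.529; half-tol=0.254, Σhalf²=0.072362
  -C: nom -32.600 → Σnom=-7.600; wc +0.050/-0.050 → slack +0.208/-0.579; half-tol=0.050, Σhalf²=0.074862
  -D: nom -16.900 → Σnom=-24.500; wc +0.050/-0.050 → slack +0.258/-0.629; half-tol=0.050, Σhalf²=0.077362
  +E: nom +16.010 → Σnom=-8.490; wc +0.290/-0.430 → slack +0.548/-1.059; half-tol=0.360, Σhalf²=0.206962
Nominal = -8.490. Worst-case = [-8.490 - 1.059, -8.490 + 0.548] = [-9.549, -7.942]. RSS = √0.206962 = 0.455.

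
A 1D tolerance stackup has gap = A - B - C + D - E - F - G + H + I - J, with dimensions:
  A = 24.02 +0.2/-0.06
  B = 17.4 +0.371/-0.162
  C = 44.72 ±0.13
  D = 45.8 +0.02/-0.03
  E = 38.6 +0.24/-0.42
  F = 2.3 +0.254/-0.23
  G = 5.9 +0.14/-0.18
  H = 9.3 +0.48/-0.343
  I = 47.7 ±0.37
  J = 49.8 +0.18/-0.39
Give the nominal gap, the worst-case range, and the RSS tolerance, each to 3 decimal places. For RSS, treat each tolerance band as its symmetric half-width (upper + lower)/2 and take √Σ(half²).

Stack each dimension's contribution:
  +A: nom +24.020 → Σnom=24.020; wc +0.200/-0.060 → slack +0.200/-0.060; half-tol=0.130, Σhalf²=0.016900
  -B: nom -17.400 → Σnom=6.620; wc +0.162/-0.371 → slack +0.362/-0.431; half-tol=0.267, Σhalf²=0.087922
  -C: nom -44.720 → Σnom=-38.100; wc +0.130/-0.130 → slack +0.492/-0.561; half-tol=0.130, Σhalf²=0.104822
  +D: nom +45.800 → Σnom=7.700; wc +0.020/-0.030 → slack +0.512/-0.591; half-tol=0.025, Σhalf²=0.105447
  -E: nom -38.600 → Σnom=-30.900; wc +0.420/-0.240 → slack +0.932/-0.831; half-tol=0.330, Σhalf²=0.214347
  -F: nom -2.300 → Σnom=-33.200; wc +0.230/-0.254 → slack +1.162/-1.085; half-tol=0.242, Σhalf²=0.272911
  -G: nom -5.900 → Σnom=-39.100; wc +0.180/-0.140 → slack +1.342/-1.225; half-tol=0.160, Σhalf²=0.298511
  +H: nom +9.300 → Σnom=-29.800; wc +0.480/-0.343 → slack +1.822/-1.568; half-tol=0.411, Σhalf²=0.467843
  +I: nom +47.700 → Σnom=17.900; wc +0.370/-0.370 → slack +2.192/-1.938; half-tol=0.370, Σhalf²=0.604743
  -J: nom -49.800 → Σnom=-31.900; wc +0.390/-0.180 → slack +2.582/-2.118; half-tol=0.285, Σhalf²=0.685968
Nominal = -31.900. Worst-case = [-31.900 - 2.118, -31.900 + 2.582] = [-34.018, -29.318]. RSS = √0.685968 = 0.828.

nominal=-31.900 wc=[-34.018,-29.318] rss=0.828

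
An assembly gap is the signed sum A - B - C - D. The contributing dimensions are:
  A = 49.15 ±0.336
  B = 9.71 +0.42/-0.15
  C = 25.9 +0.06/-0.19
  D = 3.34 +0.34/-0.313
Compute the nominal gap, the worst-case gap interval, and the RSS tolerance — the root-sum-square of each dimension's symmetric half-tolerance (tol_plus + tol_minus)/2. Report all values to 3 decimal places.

nominal=10.200 wc=[9.044,11.189] rss=0.562

Stack each dimension's contribution:
  +A: nom +49.150 → Σnom=49.150; wc +0.336/-0.336 → slack +0.336/-0.336; half-tol=0.336, Σhalf²=0.112896
  -B: nom -9.710 → Σnom=39.440; wc +0.150/-0.420 → slack +0.486/-0.756; half-tol=0.285, Σhalf²=0.194121
  -C: nom -25.900 → Σnom=13.540; wc +0.190/-0.060 → slack +0.676/-0.816; half-tol=0.125, Σhalf²=0.209746
  -D: nom -3.340 → Σnom=10.200; wc +0.313/-0.340 → slack +0.989/-1.156; half-tol=0.327, Σhalf²=0.316348
Nominal = 10.200. Worst-case = [10.200 - 1.156, 10.200 + 0.989] = [9.044, 11.189]. RSS = √0.316348 = 0.562.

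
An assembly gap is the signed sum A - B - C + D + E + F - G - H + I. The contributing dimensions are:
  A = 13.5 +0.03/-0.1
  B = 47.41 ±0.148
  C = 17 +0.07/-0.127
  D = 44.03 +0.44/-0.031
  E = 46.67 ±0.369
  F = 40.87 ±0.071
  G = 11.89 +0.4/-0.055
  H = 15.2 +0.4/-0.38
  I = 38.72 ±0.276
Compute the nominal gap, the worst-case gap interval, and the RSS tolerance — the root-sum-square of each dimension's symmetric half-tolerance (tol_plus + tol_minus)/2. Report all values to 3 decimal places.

Stack each dimension's contribution:
  +A: nom +13.500 → Σnom=13.500; wc +0.030/-0.100 → slack +0.030/-0.100; half-tol=0.065, Σhalf²=0.004225
  -B: nom -47.410 → Σnom=-33.910; wc +0.148/-0.148 → slack +0.178/-0.248; half-tol=0.148, Σhalf²=0.026129
  -C: nom -17.000 → Σnom=-50.910; wc +0.127/-0.070 → slack +0.305/-0.318; half-tol=0.099, Σhalf²=0.035831
  +D: nom +44.030 → Σnom=-6.880; wc +0.440/-0.031 → slack +0.745/-0.349; half-tol=0.235, Σhalf²=0.091291
  +E: nom +46.670 → Σnom=39.790; wc +0.369/-0.369 → slack +1.114/-0.718; half-tol=0.369, Σhalf²=0.227453
  +F: nom +40.870 → Σnom=80.660; wc +0.071/-0.071 → slack +1.185/-0.789; half-tol=0.071, Σhalf²=0.232493
  -G: nom -11.890 → Σnom=68.770; wc +0.055/-0.400 → slack +1.240/-1.189; half-tol=0.228, Σhalf²=0.284250
  -H: nom -15.200 → Σnom=53.570; wc +0.380/-0.400 → slack +1.620/-1.589; half-tol=0.390, Σhalf²=0.436350
  +I: nom +38.720 → Σnom=92.290; wc +0.276/-0.276 → slack +1.896/-1.865; half-tol=0.276, Σhalf²=0.512526
Nominal = 92.290. Worst-case = [92.290 - 1.865, 92.290 + 1.896] = [90.425, 94.186]. RSS = √0.512526 = 0.716.

nominal=92.290 wc=[90.425,94.186] rss=0.716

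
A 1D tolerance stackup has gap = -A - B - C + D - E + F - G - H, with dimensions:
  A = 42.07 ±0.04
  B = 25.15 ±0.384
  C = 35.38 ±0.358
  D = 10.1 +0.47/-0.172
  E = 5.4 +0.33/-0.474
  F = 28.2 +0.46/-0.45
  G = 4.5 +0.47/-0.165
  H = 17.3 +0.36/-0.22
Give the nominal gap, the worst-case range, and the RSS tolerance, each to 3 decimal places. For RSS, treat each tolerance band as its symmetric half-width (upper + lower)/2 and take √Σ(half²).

Stack each dimension's contribution:
  -A: nom -42.070 → Σnom=-42.070; wc +0.040/-0.040 → slack +0.040/-0.040; half-tol=0.040, Σhalf²=0.001600
  -B: nom -25.150 → Σnom=-67.220; wc +0.384/-0.384 → slack +0.424/-0.424; half-tol=0.384, Σhalf²=0.149056
  -C: nom -35.380 → Σnom=-102.600; wc +0.358/-0.358 → slack +0.782/-0.782; half-tol=0.358, Σhalf²=0.277220
  +D: nom +10.100 → Σnom=-92.500; wc +0.470/-0.172 → slack +1.252/-0.954; half-tol=0.321, Σhalf²=0.380261
  -E: nom -5.400 → Σnom=-97.900; wc +0.474/-0.330 → slack +1.726/-1.284; half-tol=0.402, Σhalf²=0.541865
  +F: nom +28.200 → Σnom=-69.700; wc +0.460/-0.450 → slack +2.186/-1.734; half-tol=0.455, Σhalf²=0.748890
  -G: nom -4.500 → Σnom=-74.200; wc +0.165/-0.470 → slack +2.351/-2.204; half-tol=0.318, Σhalf²=0.849696
  -H: nom -17.300 → Σnom=-91.500; wc +0.220/-0.360 → slack +2.571/-2.564; half-tol=0.290, Σhalf²=0.933796
Nominal = -91.500. Worst-case = [-91.500 - 2.564, -91.500 + 2.571] = [-94.064, -88.929]. RSS = √0.933796 = 0.966.

nominal=-91.500 wc=[-94.064,-88.929] rss=0.966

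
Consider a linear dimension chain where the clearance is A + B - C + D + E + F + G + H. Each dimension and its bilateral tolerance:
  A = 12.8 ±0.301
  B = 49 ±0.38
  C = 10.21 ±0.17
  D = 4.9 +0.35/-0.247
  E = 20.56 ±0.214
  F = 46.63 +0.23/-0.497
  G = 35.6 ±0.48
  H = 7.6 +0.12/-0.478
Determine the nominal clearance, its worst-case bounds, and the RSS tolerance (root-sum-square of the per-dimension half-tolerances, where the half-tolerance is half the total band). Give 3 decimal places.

Stack each dimension's contribution:
  +A: nom +12.800 → Σnom=12.800; wc +0.301/-0.301 → slack +0.301/-0.301; half-tol=0.301, Σhalf²=0.090601
  +B: nom +49.000 → Σnom=61.800; wc +0.380/-0.380 → slack +0.681/-0.681; half-tol=0.380, Σhalf²=0.235001
  -C: nom -10.210 → Σnom=51.590; wc +0.170/-0.170 → slack +0.851/-0.851; half-tol=0.170, Σhalf²=0.263901
  +D: nom +4.900 → Σnom=56.490; wc +0.350/-0.247 → slack +1.201/-1.098; half-tol=0.298, Σhalf²=0.353003
  +E: nom +20.560 → Σnom=77.050; wc +0.214/-0.214 → slack +1.415/-1.312; half-tol=0.214, Σhalf²=0.398799
  +F: nom +46.630 → Σnom=123.680; wc +0.230/-0.497 → slack +1.645/-1.809; half-tol=0.363, Σhalf²=0.530932
  +G: nom +35.600 → Σnom=159.280; wc +0.480/-0.480 → slack +2.125/-2.289; half-tol=0.480, Σhalf²=0.761332
  +H: nom +7.600 → Σnom=166.880; wc +0.120/-0.478 → slack +2.245/-2.767; half-tol=0.299, Σhalf²=0.850733
Nominal = 166.880. Worst-case = [166.880 - 2.767, 166.880 + 2.245] = [164.113, 169.125]. RSS = √0.850733 = 0.922.

nominal=166.880 wc=[164.113,169.125] rss=0.922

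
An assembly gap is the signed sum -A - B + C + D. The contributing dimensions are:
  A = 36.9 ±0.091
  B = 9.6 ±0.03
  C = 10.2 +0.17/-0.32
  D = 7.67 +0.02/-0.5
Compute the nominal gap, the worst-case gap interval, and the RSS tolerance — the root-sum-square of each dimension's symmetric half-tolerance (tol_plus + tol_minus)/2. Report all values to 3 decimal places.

nominal=-28.630 wc=[-29.571,-28.319] rss=0.370

Stack each dimension's contribution:
  -A: nom -36.900 → Σnom=-36.900; wc +0.091/-0.091 → slack +0.091/-0.091; half-tol=0.091, Σhalf²=0.008281
  -B: nom -9.600 → Σnom=-46.500; wc +0.030/-0.030 → slack +0.121/-0.121; half-tol=0.030, Σhalf²=0.009181
  +C: nom +10.200 → Σnom=-36.300; wc +0.170/-0.320 → slack +0.291/-0.441; half-tol=0.245, Σhalf²=0.069206
  +D: nom +7.670 → Σnom=-28.630; wc +0.020/-0.500 → slack +0.311/-0.941; half-tol=0.260, Σhalf²=0.136806
Nominal = -28.630. Worst-case = [-28.630 - 0.941, -28.630 + 0.311] = [-29.571, -28.319]. RSS = √0.136806 = 0.370.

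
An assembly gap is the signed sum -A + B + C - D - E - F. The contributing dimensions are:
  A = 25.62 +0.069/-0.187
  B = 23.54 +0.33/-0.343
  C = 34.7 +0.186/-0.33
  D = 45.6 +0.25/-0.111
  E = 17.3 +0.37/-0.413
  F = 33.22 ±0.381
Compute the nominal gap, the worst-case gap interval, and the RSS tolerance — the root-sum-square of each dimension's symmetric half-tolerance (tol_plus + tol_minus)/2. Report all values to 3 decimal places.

Stack each dimension's contribution:
  -A: nom -25.620 → Σnom=-25.620; wc +0.187/-0.069 → slack +0.187/-0.069; half-tol=0.128, Σhalf²=0.016384
  +B: nom +23.540 → Σnom=-2.080; wc +0.330/-0.343 → slack +0.517/-0.412; half-tol=0.337, Σhalf²=0.129616
  +C: nom +34.700 → Σnom=32.620; wc +0.186/-0.330 → slack +0.703/-0.742; half-tol=0.258, Σhalf²=0.196180
  -D: nom -45.600 → Σnom=-12.980; wc +0.111/-0.250 → slack +0.814/-0.992; half-tol=0.180, Σhalf²=0.228761
  -E: nom -17.300 → Σnom=-30.280; wc +0.413/-0.370 → slack +1.227/-1.362; half-tol=0.391, Σhalf²=0.382033
  -F: nom -33.220 → Σnom=-63.500; wc +0.381/-0.381 → slack +1.608/-1.743; half-tol=0.381, Σhalf²=0.527194
Nominal = -63.500. Worst-case = [-63.500 - 1.743, -63.500 + 1.608] = [-65.243, -61.892]. RSS = √0.527194 = 0.726.

nominal=-63.500 wc=[-65.243,-61.892] rss=0.726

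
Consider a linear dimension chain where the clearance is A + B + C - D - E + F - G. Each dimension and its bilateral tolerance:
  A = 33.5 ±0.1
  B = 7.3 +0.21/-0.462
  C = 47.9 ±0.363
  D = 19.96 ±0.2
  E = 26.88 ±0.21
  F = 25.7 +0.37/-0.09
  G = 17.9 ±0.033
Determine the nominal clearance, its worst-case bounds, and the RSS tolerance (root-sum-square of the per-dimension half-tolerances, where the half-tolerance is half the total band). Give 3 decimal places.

nominal=49.660 wc=[48.202,51.146] rss=0.627

Stack each dimension's contribution:
  +A: nom +33.500 → Σnom=33.500; wc +0.100/-0.100 → slack +0.100/-0.100; half-tol=0.100, Σhalf²=0.010000
  +B: nom +7.300 → Σnom=40.800; wc +0.210/-0.462 → slack +0.310/-0.562; half-tol=0.336, Σhalf²=0.122896
  +C: nom +47.900 → Σnom=88.700; wc +0.363/-0.363 → slack +0.673/-0.925; half-tol=0.363, Σhalf²=0.254665
  -D: nom -19.960 → Σnom=68.740; wc +0.200/-0.200 → slack +0.873/-1.125; half-tol=0.200, Σhalf²=0.294665
  -E: nom -26.880 → Σnom=41.860; wc +0.210/-0.210 → slack +1.083/-1.335; half-tol=0.210, Σhalf²=0.338765
  +F: nom +25.700 → Σnom=67.560; wc +0.370/-0.090 → slack +1.453/-1.425; half-tol=0.230, Σhalf²=0.391665
  -G: nom -17.900 → Σnom=49.660; wc +0.033/-0.033 → slack +1.486/-1.458; half-tol=0.033, Σhalf²=0.392754
Nominal = 49.660. Worst-case = [49.660 - 1.458, 49.660 + 1.486] = [48.202, 51.146]. RSS = √0.392754 = 0.627.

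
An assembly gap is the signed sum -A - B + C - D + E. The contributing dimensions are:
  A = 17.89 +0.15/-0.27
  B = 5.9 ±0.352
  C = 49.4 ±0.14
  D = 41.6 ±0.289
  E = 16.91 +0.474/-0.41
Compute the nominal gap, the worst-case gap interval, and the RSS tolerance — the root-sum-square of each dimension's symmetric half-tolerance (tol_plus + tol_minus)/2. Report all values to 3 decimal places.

Stack each dimension's contribution:
  -A: nom -17.890 → Σnom=-17.890; wc +0.270/-0.150 → slack +0.270/-0.150; half-tol=0.210, Σhalf²=0.044100
  -B: nom -5.900 → Σnom=-23.790; wc +0.352/-0.352 → slack +0.622/-0.502; half-tol=0.352, Σhalf²=0.168004
  +C: nom +49.400 → Σnom=25.610; wc +0.140/-0.140 → slack +0.762/-0.642; half-tol=0.140, Σhalf²=0.187604
  -D: nom -41.600 → Σnom=-15.990; wc +0.289/-0.289 → slack +1.051/-0.931; half-tol=0.289, Σhalf²=0.271125
  +E: nom +16.910 → Σnom=0.920; wc +0.474/-0.410 → slack +1.525/-1.341; half-tol=0.442, Σhalf²=0.466489
Nominal = 0.920. Worst-case = [0.920 - 1.341, 0.920 + 1.525] = [-0.421, 2.445]. RSS = √0.466489 = 0.683.

nominal=0.920 wc=[-0.421,2.445] rss=0.683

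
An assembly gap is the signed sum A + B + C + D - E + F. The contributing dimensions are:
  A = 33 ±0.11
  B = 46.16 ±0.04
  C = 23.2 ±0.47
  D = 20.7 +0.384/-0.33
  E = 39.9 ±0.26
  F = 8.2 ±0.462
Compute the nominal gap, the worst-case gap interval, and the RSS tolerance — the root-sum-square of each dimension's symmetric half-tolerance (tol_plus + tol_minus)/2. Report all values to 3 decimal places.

Stack each dimension's contribution:
  +A: nom +33.000 → Σnom=33.000; wc +0.110/-0.110 → slack +0.110/-0.110; half-tol=0.110, Σhalf²=0.012100
  +B: nom +46.160 → Σnom=79.160; wc +0.040/-0.040 → slack +0.150/-0.150; half-tol=0.040, Σhalf²=0.013700
  +C: nom +23.200 → Σnom=102.360; wc +0.470/-0.470 → slack +0.620/-0.620; half-tol=0.470, Σhalf²=0.234600
  +D: nom +20.700 → Σnom=123.060; wc +0.384/-0.330 → slack +1.004/-0.950; half-tol=0.357, Σhalf²=0.362049
  -E: nom -39.900 → Σnom=83.160; wc +0.260/-0.260 → slack +1.264/-1.210; half-tol=0.260, Σhalf²=0.429649
  +F: nom +8.200 → Σnom=91.360; wc +0.462/-0.462 → slack +1.726/-1.672; half-tol=0.462, Σhalf²=0.643093
Nominal = 91.360. Worst-case = [91.360 - 1.672, 91.360 + 1.726] = [89.688, 93.086]. RSS = √0.643093 = 0.802.

nominal=91.360 wc=[89.688,93.086] rss=0.802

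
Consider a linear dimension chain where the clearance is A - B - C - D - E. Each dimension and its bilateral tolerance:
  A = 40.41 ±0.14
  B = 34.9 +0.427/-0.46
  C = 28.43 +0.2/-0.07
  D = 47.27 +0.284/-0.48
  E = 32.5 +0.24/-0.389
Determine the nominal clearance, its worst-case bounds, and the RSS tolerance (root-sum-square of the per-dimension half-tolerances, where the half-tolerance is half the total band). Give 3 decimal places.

nominal=-102.690 wc=[-103.981,-101.151] rss=0.692

Stack each dimension's contribution:
  +A: nom +40.410 → Σnom=40.410; wc +0.140/-0.140 → slack +0.140/-0.140; half-tol=0.140, Σhalf²=0.019600
  -B: nom -34.900 → Σnom=5.510; wc +0.460/-0.427 → slack +0.600/-0.567; half-tol=0.444, Σhalf²=0.216292
  -C: nom -28.430 → Σnom=-22.920; wc +0.070/-0.200 → slack +0.670/-0.767; half-tol=0.135, Σhalf²=0.234517
  -D: nom -47.270 → Σnom=-70.190; wc +0.480/-0.284 → slack +1.150/-1.051; half-tol=0.382, Σhalf²=0.380441
  -E: nom -32.500 → Σnom=-102.690; wc +0.389/-0.240 → slack +1.539/-1.291; half-tol=0.315, Σhalf²=0.479352
Nominal = -102.690. Worst-case = [-102.690 - 1.291, -102.690 + 1.539] = [-103.981, -101.151]. RSS = √0.479352 = 0.692.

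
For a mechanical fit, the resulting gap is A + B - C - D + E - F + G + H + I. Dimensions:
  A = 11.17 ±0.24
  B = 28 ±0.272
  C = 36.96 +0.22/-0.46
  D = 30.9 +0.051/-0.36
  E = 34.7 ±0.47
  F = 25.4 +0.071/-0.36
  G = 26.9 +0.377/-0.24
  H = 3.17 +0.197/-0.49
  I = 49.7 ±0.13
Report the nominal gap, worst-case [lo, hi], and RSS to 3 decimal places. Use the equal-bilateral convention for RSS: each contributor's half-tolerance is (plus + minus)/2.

Stack each dimension's contribution:
  +A: nom +11.170 → Σnom=11.170; wc +0.240/-0.240 → slack +0.240/-0.240; half-tol=0.240, Σhalf²=0.057600
  +B: nom +28.000 → Σnom=39.170; wc +0.272/-0.272 → slack +0.512/-0.512; half-tol=0.272, Σhalf²=0.131584
  -C: nom -36.960 → Σnom=2.210; wc +0.460/-0.220 → slack +0.972/-0.732; half-tol=0.340, Σhalf²=0.247184
  -D: nom -30.900 → Σnom=-28.690; wc +0.360/-0.051 → slack +1.332/-0.783; half-tol=0.205, Σhalf²=0.289414
  +E: nom +34.700 → Σnom=6.010; wc +0.470/-0.470 → slack +1.802/-1.253; half-tol=0.470, Σhalf²=0.510314
  -F: nom -25.400 → Σnom=-19.390; wc +0.360/-0.071 → slack +2.162/-1.324; half-tol=0.215, Σhalf²=0.556754
  +G: nom +26.900 → Σnom=7.510; wc +0.377/-0.240 → slack +2.539/-1.564; half-tol=0.308, Σhalf²=0.651927
  +H: nom +3.170 → Σnom=10.680; wc +0.197/-0.490 → slack +2.736/-2.054; half-tol=0.344, Σhalf²=0.769919
  +I: nom +49.700 → Σnom=60.380; wc +0.130/-0.130 → slack +2.866/-2.184; half-tol=0.130, Σhalf²=0.786819
Nominal = 60.380. Worst-case = [60.380 - 2.184, 60.380 + 2.866] = [58.196, 63.246]. RSS = √0.786819 = 0.887.

nominal=60.380 wc=[58.196,63.246] rss=0.887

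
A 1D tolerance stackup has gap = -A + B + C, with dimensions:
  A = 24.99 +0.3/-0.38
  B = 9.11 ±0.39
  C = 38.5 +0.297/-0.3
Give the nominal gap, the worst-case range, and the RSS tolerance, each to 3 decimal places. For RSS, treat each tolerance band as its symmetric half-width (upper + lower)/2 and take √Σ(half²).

Stack each dimension's contribution:
  -A: nom -24.990 → Σnom=-24.990; wc +0.380/-0.300 → slack +0.380/-0.300; half-tol=0.340, Σhalf²=0.115600
  +B: nom +9.110 → Σnom=-15.880; wc +0.390/-0.390 → slack +0.770/-0.690; half-tol=0.390, Σhalf²=0.267700
  +C: nom +38.500 → Σnom=22.620; wc +0.297/-0.300 → slack +1.067/-0.990; half-tol=0.298, Σhalf²=0.356802
Nominal = 22.620. Worst-case = [22.620 - 0.990, 22.620 + 1.067] = [21.630, 23.687]. RSS = √0.356802 = 0.597.

nominal=22.620 wc=[21.630,23.687] rss=0.597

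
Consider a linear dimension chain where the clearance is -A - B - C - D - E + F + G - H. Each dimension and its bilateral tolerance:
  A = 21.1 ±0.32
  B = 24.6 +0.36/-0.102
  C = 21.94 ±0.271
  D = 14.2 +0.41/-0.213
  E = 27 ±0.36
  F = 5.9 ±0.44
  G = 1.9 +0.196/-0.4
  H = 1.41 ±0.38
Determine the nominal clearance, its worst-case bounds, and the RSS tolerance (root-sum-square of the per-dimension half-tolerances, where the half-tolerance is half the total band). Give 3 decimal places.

Stack each dimension's contribution:
  -A: nom -21.100 → Σnom=-21.100; wc +0.320/-0.320 → slack +0.320/-0.320; half-tol=0.320, Σhalf²=0.102400
  -B: nom -24.600 → Σnom=-45.700; wc +0.102/-0.360 → slack +0.422/-0.680; half-tol=0.231, Σhalf²=0.155761
  -C: nom -21.940 → Σnom=-67.640; wc +0.271/-0.271 → slack +0.693/-0.951; half-tol=0.271, Σhalf²=0.229202
  -D: nom -14.200 → Σnom=-81.840; wc +0.213/-0.410 → slack +0.906/-1.361; half-tol=0.311, Σhalf²=0.326234
  -E: nom -27.000 → Σnom=-108.840; wc +0.360/-0.360 → slack +1.266/-1.721; half-tol=0.360, Σhalf²=0.455834
  +F: nom +5.900 → Σnom=-102.940; wc +0.440/-0.440 → slack +1.706/-2.161; half-tol=0.440, Σhalf²=0.649434
  +G: nom +1.900 → Σnom=-101.040; wc +0.196/-0.400 → slack +1.902/-2.561; half-tol=0.298, Σhalf²=0.738238
  -H: nom -1.410 → Σnom=-102.450; wc +0.380/-0.380 → slack +2.282/-2.941; half-tol=0.380, Σhalf²=0.882638
Nominal = -102.450. Worst-case = [-102.450 - 2.941, -102.450 + 2.282] = [-105.391, -100.168]. RSS = √0.882638 = 0.939.

nominal=-102.450 wc=[-105.391,-100.168] rss=0.939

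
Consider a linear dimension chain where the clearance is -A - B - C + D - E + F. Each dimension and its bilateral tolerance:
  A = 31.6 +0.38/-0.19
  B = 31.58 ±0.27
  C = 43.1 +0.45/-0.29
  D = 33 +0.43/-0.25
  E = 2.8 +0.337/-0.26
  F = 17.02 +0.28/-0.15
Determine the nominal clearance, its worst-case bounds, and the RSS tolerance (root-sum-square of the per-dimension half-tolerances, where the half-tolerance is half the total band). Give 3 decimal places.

Stack each dimension's contribution:
  -A: nom -31.600 → Σnom=-31.600; wc +0.190/-0.380 → slack +0.190/-0.380; half-tol=0.285, Σhalf²=0.081225
  -B: nom -31.580 → Σnom=-63.180; wc +0.270/-0.270 → slack +0.460/-0.650; half-tol=0.270, Σhalf²=0.154125
  -C: nom -43.100 → Σnom=-106.280; wc +0.290/-0.450 → slack +0.750/-1.100; half-tol=0.370, Σhalf²=0.291025
  +D: nom +33.000 → Σnom=-73.280; wc +0.430/-0.250 → slack +1.180/-1.350; half-tol=0.340, Σhalf²=0.406625
  -E: nom -2.800 → Σnom=-76.080; wc +0.260/-0.337 → slack +1.440/-1.687; half-tol=0.298, Σhalf²=0.495727
  +F: nom +17.020 → Σnom=-59.060; wc +0.280/-0.150 → slack +1.720/-1.837; half-tol=0.215, Σhalf²=0.541952
Nominal = -59.060. Worst-case = [-59.060 - 1.837, -59.060 + 1.720] = [-60.897, -57.340]. RSS = √0.541952 = 0.736.

nominal=-59.060 wc=[-60.897,-57.340] rss=0.736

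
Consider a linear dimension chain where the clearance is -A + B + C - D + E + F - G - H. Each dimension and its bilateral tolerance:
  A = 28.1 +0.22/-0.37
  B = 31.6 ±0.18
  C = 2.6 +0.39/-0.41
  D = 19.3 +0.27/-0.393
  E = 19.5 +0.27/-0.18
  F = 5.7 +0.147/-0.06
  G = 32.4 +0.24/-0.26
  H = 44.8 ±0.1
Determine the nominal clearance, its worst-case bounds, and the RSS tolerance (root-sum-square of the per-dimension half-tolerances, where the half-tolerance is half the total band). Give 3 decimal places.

Stack each dimension's contribution:
  -A: nom -28.100 → Σnom=-28.100; wc +0.370/-0.220 → slack +0.370/-0.220; half-tol=0.295, Σhalf²=0.087025
  +B: nom +31.600 → Σnom=3.500; wc +0.180/-0.180 → slack +0.550/-0.400; half-tol=0.180, Σhalf²=0.119425
  +C: nom +2.600 → Σnom=6.100; wc +0.390/-0.410 → slack +0.940/-0.810; half-tol=0.400, Σhalf²=0.279425
  -D: nom -19.300 → Σnom=-13.200; wc +0.393/-0.270 → slack +1.333/-1.080; half-tol=0.332, Σhalf²=0.389317
  +E: nom +19.500 → Σnom=6.300; wc +0.270/-0.180 → slack +1.603/-1.260; half-tol=0.225, Σhalf²=0.439942
  +F: nom +5.700 → Σnom=12.000; wc +0.147/-0.060 → slack +1.750/-1.320; half-tol=0.103, Σhalf²=0.450655
  -G: nom -32.400 → Σnom=-20.400; wc +0.260/-0.240 → slack +2.010/-1.560; half-tol=0.250, Σhalf²=0.513155
  -H: nom -44.800 → Σnom=-65.200; wc +0.100/-0.100 → slack +2.110/-1.660; half-tol=0.100, Σhalf²=0.523155
Nominal = -65.200. Worst-case = [-65.200 - 1.660, -65.200 + 2.110] = [-66.860, -63.090]. RSS = √0.523155 = 0.723.

nominal=-65.200 wc=[-66.860,-63.090] rss=0.723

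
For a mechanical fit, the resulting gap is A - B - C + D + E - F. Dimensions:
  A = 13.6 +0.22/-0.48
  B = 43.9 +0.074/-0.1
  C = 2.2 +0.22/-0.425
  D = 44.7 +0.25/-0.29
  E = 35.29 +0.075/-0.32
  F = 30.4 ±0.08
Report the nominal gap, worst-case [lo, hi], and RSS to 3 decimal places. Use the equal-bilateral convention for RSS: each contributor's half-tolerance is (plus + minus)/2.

nominal=17.090 wc=[15.626,18.240] rss=0.594

Stack each dimension's contribution:
  +A: nom +13.600 → Σnom=13.600; wc +0.220/-0.480 → slack +0.220/-0.480; half-tol=0.350, Σhalf²=0.122500
  -B: nom -43.900 → Σnom=-30.300; wc +0.100/-0.074 → slack +0.320/-0.554; half-tol=0.087, Σhalf²=0.130069
  -C: nom -2.200 → Σnom=-32.500; wc +0.425/-0.220 → slack +0.745/-0.774; half-tol=0.323, Σhalf²=0.234075
  +D: nom +44.700 → Σnom=12.200; wc +0.250/-0.290 → slack +0.995/-1.064; half-tol=0.270, Σhalf²=0.306975
  +E: nom +35.290 → Σnom=47.490; wc +0.075/-0.320 → slack +1.070/-1.384; half-tol=0.198, Σhalf²=0.345982
  -F: nom -30.400 → Σnom=17.090; wc +0.080/-0.080 → slack +1.150/-1.464; half-tol=0.080, Σhalf²=0.352382
Nominal = 17.090. Worst-case = [17.090 - 1.464, 17.090 + 1.150] = [15.626, 18.240]. RSS = √0.352382 = 0.594.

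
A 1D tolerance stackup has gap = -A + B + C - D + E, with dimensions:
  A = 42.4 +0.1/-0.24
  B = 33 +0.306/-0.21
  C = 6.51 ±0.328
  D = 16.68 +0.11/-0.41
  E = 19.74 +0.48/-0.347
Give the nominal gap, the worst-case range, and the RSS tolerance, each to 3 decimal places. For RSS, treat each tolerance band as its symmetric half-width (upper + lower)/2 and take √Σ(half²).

nominal=0.170 wc=[-0.925,1.934] rss=0.665

Stack each dimension's contribution:
  -A: nom -42.400 → Σnom=-42.400; wc +0.240/-0.100 → slack +0.240/-0.100; half-tol=0.170, Σhalf²=0.028900
  +B: nom +33.000 → Σnom=-9.400; wc +0.306/-0.210 → slack +0.546/-0.310; half-tol=0.258, Σhalf²=0.095464
  +C: nom +6.510 → Σnom=-2.890; wc +0.328/-0.328 → slack +0.874/-0.638; half-tol=0.328, Σhalf²=0.203048
  -D: nom -16.680 → Σnom=-19.570; wc +0.410/-0.110 → slack +1.284/-0.748; half-tol=0.260, Σhalf²=0.270648
  +E: nom +19.740 → Σnom=0.170; wc +0.480/-0.347 → slack +1.764/-1.095; half-tol=0.413, Σhalf²=0.441630
Nominal = 0.170. Worst-case = [0.170 - 1.095, 0.170 + 1.764] = [-0.925, 1.934]. RSS = √0.441630 = 0.665.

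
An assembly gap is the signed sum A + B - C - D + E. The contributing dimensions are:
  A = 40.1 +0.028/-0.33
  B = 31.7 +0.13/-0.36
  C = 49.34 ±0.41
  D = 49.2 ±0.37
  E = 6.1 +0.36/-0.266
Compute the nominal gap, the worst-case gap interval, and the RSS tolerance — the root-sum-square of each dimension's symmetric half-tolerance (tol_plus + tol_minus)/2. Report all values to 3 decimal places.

Stack each dimension's contribution:
  +A: nom +40.100 → Σnom=40.100; wc +0.028/-0.330 → slack +0.028/-0.330; half-tol=0.179, Σhalf²=0.032041
  +B: nom +31.700 → Σnom=71.800; wc +0.130/-0.360 → slack +0.158/-0.690; half-tol=0.245, Σhalf²=0.092066
  -C: nom -49.340 → Σnom=22.460; wc +0.410/-0.410 → slack +0.568/-1.100; half-tol=0.410, Σhalf²=0.260166
  -D: nom -49.200 → Σnom=-26.740; wc +0.370/-0.370 → slack +0.938/-1.470; half-tol=0.370, Σhalf²=0.397066
  +E: nom +6.100 → Σnom=-20.640; wc +0.360/-0.266 → slack +1.298/-1.736; half-tol=0.313, Σhalf²=0.495035
Nominal = -20.640. Worst-case = [-20.640 - 1.736, -20.640 + 1.298] = [-22.376, -19.342]. RSS = √0.495035 = 0.704.

nominal=-20.640 wc=[-22.376,-19.342] rss=0.704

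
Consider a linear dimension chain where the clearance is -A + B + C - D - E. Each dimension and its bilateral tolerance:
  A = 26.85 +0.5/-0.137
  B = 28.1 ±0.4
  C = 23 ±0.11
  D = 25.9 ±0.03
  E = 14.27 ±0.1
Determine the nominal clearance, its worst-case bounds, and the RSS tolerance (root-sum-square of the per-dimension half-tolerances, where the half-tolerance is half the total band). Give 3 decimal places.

Stack each dimension's contribution:
  -A: nom -26.850 → Σnom=-26.850; wc +0.137/-0.500 → slack +0.137/-0.500; half-tol=0.319, Σhalf²=0.101442
  +B: nom +28.100 → Σnom=1.250; wc +0.400/-0.400 → slack +0.537/-0.900; half-tol=0.400, Σhalf²=0.261442
  +C: nom +23.000 → Σnom=24.250; wc +0.110/-0.110 → slack +0.647/-1.010; half-tol=0.110, Σhalf²=0.273542
  -D: nom -25.900 → Σnom=-1.650; wc +0.030/-0.030 → slack +0.677/-1.040; half-tol=0.030, Σhalf²=0.274442
  -E: nom -14.270 → Σnom=-15.920; wc +0.100/-0.100 → slack +0.777/-1.140; half-tol=0.100, Σhalf²=0.284442
Nominal = -15.920. Worst-case = [-15.920 - 1.140, -15.920 + 0.777] = [-17.060, -15.143]. RSS = √0.284442 = 0.533.

nominal=-15.920 wc=[-17.060,-15.143] rss=0.533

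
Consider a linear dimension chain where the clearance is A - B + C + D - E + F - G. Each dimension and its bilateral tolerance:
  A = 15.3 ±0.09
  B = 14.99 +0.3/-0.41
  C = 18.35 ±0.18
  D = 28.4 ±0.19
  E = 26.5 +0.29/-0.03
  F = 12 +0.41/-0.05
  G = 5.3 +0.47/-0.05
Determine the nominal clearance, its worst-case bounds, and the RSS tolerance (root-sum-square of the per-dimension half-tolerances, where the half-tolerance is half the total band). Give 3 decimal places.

Stack each dimension's contribution:
  +A: nom +15.300 → Σnom=15.300; wc +0.090/-0.090 → slack +0.090/-0.090; half-tol=0.090, Σhalf²=0.008100
  -B: nom -14.990 → Σnom=0.310; wc +0.410/-0.300 → slack +0.500/-0.390; half-tol=0.355, Σhalf²=0.134125
  +C: nom +18.350 → Σnom=18.660; wc +0.180/-0.180 → slack +0.680/-0.570; half-tol=0.180, Σhalf²=0.166525
  +D: nom +28.400 → Σnom=47.060; wc +0.190/-0.190 → slack +0.870/-0.760; half-tol=0.190, Σhalf²=0.202625
  -E: nom -26.500 → Σnom=20.560; wc +0.030/-0.290 → slack +0.900/-1.050; half-tol=0.160, Σhalf²=0.228225
  +F: nom +12.000 → Σnom=32.560; wc +0.410/-0.050 → slack +1.310/-1.100; half-tol=0.230, Σhalf²=0.281125
  -G: nom -5.300 → Σnom=27.260; wc +0.050/-0.470 → slack +1.360/-1.570; half-tol=0.260, Σhalf²=0.348725
Nominal = 27.260. Worst-case = [27.260 - 1.570, 27.260 + 1.360] = [25.690, 28.620]. RSS = √0.348725 = 0.591.

nominal=27.260 wc=[25.690,28.620] rss=0.591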